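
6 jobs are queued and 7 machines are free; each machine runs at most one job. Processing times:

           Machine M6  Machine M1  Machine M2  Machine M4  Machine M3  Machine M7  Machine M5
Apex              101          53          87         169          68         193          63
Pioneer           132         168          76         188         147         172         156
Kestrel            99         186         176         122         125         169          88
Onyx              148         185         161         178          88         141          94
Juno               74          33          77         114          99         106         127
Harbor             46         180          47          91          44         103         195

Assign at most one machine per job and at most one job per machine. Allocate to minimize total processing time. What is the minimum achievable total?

Minimum total: 428 min

Optimal: Apex→Machine M5 (63 min), Pioneer→Machine M2 (76 min), Kestrel→Machine M4 (122 min), Onyx→Machine M3 (88 min), Juno→Machine M1 (33 min), Harbor→Machine M6 (46 min) — total 63+76+122+88+33+46 = 428 min.
Min-entry greedy (repeatedly take the single cheapest remaining cell) gives 456 min, worse by 28.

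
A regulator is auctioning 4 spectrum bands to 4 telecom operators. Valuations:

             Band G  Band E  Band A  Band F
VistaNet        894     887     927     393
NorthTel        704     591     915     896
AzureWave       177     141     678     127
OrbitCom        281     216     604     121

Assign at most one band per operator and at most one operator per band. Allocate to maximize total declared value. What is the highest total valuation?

Maximum total: $2742M

This is the linear assignment problem.
Optimal: VistaNet→Band E ($887M), NorthTel→Band F ($896M), AzureWave→Band A ($678M), OrbitCom→Band G ($281M) — total 887+896+678+281 = $2742M.
Row-greedy (each operator in turn takes its best remaining band) gives $2216M, worse by 526.
Next-best assignment: VistaNet→Band G, NorthTel→Band F, AzureWave→Band A, OrbitCom→Band E = $2684M.
Swapping NorthTel↔VistaNet (NorthTel→Band E $591M, VistaNet→Band F $393M) loses 799.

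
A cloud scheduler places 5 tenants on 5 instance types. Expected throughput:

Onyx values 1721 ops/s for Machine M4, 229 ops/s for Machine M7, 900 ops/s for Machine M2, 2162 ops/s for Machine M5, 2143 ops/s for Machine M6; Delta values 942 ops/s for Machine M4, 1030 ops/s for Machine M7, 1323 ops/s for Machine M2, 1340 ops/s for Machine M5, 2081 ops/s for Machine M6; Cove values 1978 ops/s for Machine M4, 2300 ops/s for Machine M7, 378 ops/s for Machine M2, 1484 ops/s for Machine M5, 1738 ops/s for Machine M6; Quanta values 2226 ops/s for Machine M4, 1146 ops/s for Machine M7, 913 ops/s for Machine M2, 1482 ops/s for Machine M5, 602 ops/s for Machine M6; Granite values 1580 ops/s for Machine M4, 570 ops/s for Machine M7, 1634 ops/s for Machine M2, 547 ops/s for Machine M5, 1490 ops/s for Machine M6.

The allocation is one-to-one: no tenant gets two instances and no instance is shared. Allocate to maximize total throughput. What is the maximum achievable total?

Max total: 10403 ops/s

This is a one-to-one assignment (maximum-weight bipartite matching).
Optimal: Onyx→Machine M5 (2162 ops/s), Delta→Machine M6 (2081 ops/s), Cove→Machine M7 (2300 ops/s), Quanta→Machine M4 (2226 ops/s), Granite→Machine M2 (1634 ops/s) — total 2162+2081+2300+2226+1634 = 10403 ops/s.
Next-best assignment: Onyx→Machine M6, Delta→Machine M5, Cove→Machine M7, Quanta→Machine M4, Granite→Machine M2 = 9643 ops/s.
Swapping Onyx↔Quanta (Onyx→Machine M4 1721 ops/s, Quanta→Machine M5 1482 ops/s) loses 1185.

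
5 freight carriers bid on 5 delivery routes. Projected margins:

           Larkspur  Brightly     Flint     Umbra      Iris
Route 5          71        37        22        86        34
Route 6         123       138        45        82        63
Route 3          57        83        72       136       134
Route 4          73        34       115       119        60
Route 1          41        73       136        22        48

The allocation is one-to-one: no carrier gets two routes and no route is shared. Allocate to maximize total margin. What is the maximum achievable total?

Maximum total: $598k

This is a one-to-one assignment (maximum-weight bipartite matching).
Optimal: Larkspur→Route 5 ($71k), Brightly→Route 6 ($138k), Flint→Route 1 ($136k), Umbra→Route 4 ($119k), Iris→Route 3 ($134k) — total 71+138+136+119+134 = $598k.
Next-best assignment: Larkspur→Route 4, Brightly→Route 6, Flint→Route 1, Umbra→Route 5, Iris→Route 3 = $567k.
Swapping Iris↔Larkspur (Iris→Route 5 $34k, Larkspur→Route 3 $57k) loses 114.
Every other assignment is strictly worse.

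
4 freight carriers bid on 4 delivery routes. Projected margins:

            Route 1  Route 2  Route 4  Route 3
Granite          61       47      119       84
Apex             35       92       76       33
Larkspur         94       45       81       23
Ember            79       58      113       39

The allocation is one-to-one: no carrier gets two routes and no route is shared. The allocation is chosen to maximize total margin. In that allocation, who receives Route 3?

Granite receives Route 3.

Optimal: Granite→Route 3 ($84k), Apex→Route 2 ($92k), Larkspur→Route 1 ($94k), Ember→Route 4 ($113k) — total 84+92+94+113 = $383k.
Column-greedy (each route in turn goes to its best remaining carrier) gives $344k, worse by 39.
Swapping Granite↔Ember (Granite→Route 4 $119k, Ember→Route 3 $39k) loses 39.
No other one-to-one assignment exceeds $383k.
Granite's own top route is Route 4 ($119k), but forcing Granite→Route 4 and reassigning the rest optimally gives only $344k — worse by 39.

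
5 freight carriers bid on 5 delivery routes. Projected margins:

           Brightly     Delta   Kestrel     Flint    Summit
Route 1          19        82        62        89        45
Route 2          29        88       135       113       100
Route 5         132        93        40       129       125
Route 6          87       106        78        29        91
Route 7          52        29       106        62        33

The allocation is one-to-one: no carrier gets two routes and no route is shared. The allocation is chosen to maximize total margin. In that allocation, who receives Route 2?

Summit receives Route 2.

Treat this as an assignment problem: match each carrier to one route.
Optimal: Brightly→Route 5 ($132k), Delta→Route 6 ($106k), Kestrel→Route 7 ($106k), Flint→Route 1 ($89k), Summit→Route 2 ($100k) — total 132+106+106+89+100 = $533k.
Row-greedy (each carrier in turn takes its best remaining route) gives $495k, worse by 38.
Every other assignment is strictly worse.
Summit's own top route is Route 5 ($125k), but forcing Summit→Route 5 and reassigning the rest optimally gives only $513k — worse by 20.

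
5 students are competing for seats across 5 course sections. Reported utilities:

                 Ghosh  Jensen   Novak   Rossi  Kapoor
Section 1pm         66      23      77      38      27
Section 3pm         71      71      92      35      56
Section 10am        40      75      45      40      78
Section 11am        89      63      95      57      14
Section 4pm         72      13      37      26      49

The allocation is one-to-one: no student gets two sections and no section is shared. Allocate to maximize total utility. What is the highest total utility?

Treat this as an assignment problem: match each student to one section.
Optimal: Ghosh→Section 4pm (72 points), Jensen→Section 3pm (71 points), Novak→Section 1pm (77 points), Rossi→Section 11am (57 points), Kapoor→Section 10am (78 points) — total 72+71+77+57+78 = 355 points.
Next-best assignment: Ghosh→Section 4pm, Jensen→Section 3pm, Novak→Section 11am, Rossi→Section 1pm, Kapoor→Section 10am = 354 points.
Swapping Kapoor↔Novak (Kapoor→Section 1pm 27 points, Novak→Section 10am 45 points) loses 83.

Max total: 355 points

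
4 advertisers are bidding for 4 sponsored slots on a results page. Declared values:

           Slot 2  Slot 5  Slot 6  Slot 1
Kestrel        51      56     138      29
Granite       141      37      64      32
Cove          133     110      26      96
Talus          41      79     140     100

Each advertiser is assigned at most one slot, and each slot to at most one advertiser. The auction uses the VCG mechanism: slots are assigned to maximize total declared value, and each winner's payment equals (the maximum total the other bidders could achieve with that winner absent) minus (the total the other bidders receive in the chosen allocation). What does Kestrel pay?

Efficient allocation: Kestrel→Slot 6 ($138), Granite→Slot 2 ($141), Cove→Slot 5 ($110), Talus→Slot 1 ($100); total welfare W = $489.
Kestrel receives Slot 6 at value $138, so the others get W − 138 = $351.
Without Kestrel: best allocation of the remaining 3 bidders over all 4 slots is Granite→Slot 2 ($141), Cove→Slot 5 ($110), Talus→Slot 6 ($140), total $391.
VCG payment = (others' best without Kestrel) − (others' welfare with Kestrel) = 391 − 351 = $40.

Kestrel pays $40.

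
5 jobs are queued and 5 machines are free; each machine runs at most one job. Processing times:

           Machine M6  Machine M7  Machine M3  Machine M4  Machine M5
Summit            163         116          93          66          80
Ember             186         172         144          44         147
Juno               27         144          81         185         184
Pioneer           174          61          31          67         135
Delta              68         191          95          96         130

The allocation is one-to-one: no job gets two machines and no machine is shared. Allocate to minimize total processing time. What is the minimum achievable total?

Minimum total: 307 min

This is a one-to-one assignment (minimum-cost bipartite matching).
Optimal: Summit→Machine M5 (80 min), Ember→Machine M4 (44 min), Juno→Machine M6 (27 min), Pioneer→Machine M7 (61 min), Delta→Machine M3 (95 min) — total 80+44+27+61+95 = 307 min.
Column-greedy (each machine in turn goes to its cheapest remaining job) gives 355 min, worse by 48.
Next-best assignment: Summit→Machine M5, Ember→Machine M4, Juno→Machine M3, Pioneer→Machine M7, Delta→Machine M6 = 334 min.
Checked against all permutations: 307 min is optimal.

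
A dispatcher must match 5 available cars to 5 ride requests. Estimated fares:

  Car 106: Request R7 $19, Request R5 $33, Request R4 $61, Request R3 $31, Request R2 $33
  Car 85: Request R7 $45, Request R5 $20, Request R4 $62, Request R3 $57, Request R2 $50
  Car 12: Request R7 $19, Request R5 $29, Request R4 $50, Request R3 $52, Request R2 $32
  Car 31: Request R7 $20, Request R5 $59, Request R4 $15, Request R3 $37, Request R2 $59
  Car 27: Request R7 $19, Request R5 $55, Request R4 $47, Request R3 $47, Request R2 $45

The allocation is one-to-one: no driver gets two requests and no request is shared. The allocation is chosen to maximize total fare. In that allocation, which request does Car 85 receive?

Optimal: Car 106→Request R4 ($61), Car 85→Request R7 ($45), Car 12→Request R3 ($52), Car 31→Request R2 ($59), Car 27→Request R5 ($55) — total 61+45+52+59+55 = $272.
Max-entry greedy (repeatedly take the single best remaining cell) gives $237, worse by 35.
Next-best assignment: Car 106→Request R4, Car 85→Request R7, Car 12→Request R3, Car 31→Request R5, Car 27→Request R2 = $262.
No other one-to-one assignment exceeds $272.
Car 85's own top request is Request R4 ($62), but forcing Car 85→Request R4 and reassigning the rest optimally gives only $247 — worse by 25.

Car 85 receives Request R7.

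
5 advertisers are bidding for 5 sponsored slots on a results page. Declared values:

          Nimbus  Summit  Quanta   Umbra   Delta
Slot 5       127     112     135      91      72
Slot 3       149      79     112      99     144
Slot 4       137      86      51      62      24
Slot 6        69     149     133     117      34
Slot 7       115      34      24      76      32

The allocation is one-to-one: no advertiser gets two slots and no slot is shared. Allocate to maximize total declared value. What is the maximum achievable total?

Max total: $641

Treat this as an assignment problem: match each advertiser to one slot.
Optimal: Nimbus→Slot 4 ($137), Summit→Slot 6 ($149), Quanta→Slot 5 ($135), Umbra→Slot 7 ($76), Delta→Slot 3 ($144) — total 137+149+135+76+144 = $641.
Column-greedy (each slot in turn goes to its best remaining advertiser) gives $519, worse by 122.
Next-best assignment: Nimbus→Slot 7, Summit→Slot 6, Quanta→Slot 5, Umbra→Slot 4, Delta→Slot 3 = $605.
Swapping Summit↔Quanta (Summit→Slot 5 $112, Quanta→Slot 6 $133) loses 39.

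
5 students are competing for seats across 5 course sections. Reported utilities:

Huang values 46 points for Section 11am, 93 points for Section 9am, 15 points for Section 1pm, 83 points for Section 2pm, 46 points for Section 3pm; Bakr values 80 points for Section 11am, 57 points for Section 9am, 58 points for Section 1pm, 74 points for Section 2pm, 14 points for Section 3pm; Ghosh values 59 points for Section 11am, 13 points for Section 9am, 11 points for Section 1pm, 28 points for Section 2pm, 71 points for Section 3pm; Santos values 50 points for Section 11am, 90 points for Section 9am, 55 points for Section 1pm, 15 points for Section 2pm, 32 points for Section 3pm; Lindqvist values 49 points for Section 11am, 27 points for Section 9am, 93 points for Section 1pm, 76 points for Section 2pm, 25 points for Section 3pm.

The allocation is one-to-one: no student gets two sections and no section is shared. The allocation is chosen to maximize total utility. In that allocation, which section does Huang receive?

This is the linear assignment problem.
Optimal: Huang→Section 2pm (83 points), Bakr→Section 11am (80 points), Ghosh→Section 3pm (71 points), Santos→Section 9am (90 points), Lindqvist→Section 1pm (93 points) — total 83+80+71+90+93 = 417 points.
Column-greedy (each section in turn goes to its best remaining student) gives 326 points, worse by 91.
Huang's own top section is Section 9am (93 points), but forcing Huang→Section 9am and reassigning the rest optimally gives only 381 points — worse by 36.

Huang receives Section 2pm.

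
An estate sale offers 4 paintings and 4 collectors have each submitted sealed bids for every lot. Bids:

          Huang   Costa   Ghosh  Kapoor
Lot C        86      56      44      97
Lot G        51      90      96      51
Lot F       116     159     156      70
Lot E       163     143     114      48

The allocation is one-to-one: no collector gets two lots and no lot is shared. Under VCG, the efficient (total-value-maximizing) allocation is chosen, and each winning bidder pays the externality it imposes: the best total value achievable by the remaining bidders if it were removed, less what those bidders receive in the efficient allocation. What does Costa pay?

Efficient allocation: Huang→Lot E ($163), Costa→Lot F ($159), Ghosh→Lot G ($96), Kapoor→Lot C ($97); total welfare W = $515.
Costa receives Lot F at value $159, so the others get W − 159 = $356.
Without Costa: best allocation of the remaining 3 bidders over all 4 lots is Huang→Lot E ($163), Ghosh→Lot F ($156), Kapoor→Lot C ($97), total $416.
VCG payment = (others' best without Costa) − (others' welfare with Costa) = 416 − 356 = $60.

Costa pays $60.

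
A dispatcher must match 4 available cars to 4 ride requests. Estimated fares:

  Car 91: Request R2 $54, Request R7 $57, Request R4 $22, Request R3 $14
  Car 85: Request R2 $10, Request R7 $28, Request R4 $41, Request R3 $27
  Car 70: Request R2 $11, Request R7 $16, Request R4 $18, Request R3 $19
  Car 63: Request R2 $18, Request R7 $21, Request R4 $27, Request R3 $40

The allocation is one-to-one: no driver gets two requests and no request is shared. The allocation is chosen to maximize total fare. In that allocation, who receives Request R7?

This is the linear assignment problem.
Optimal: Car 91→Request R2 ($54), Car 85→Request R4 ($41), Car 70→Request R7 ($16), Car 63→Request R3 ($40) — total 54+41+16+40 = $151.
Max-entry greedy (repeatedly take the single best remaining cell) gives $149, worse by 2.
Every other assignment is strictly worse.
Car 70's own top request is Request R3 ($19), but forcing Car 70→Request R3 and reassigning the rest optimally gives only $135 — worse by 16.

Car 70 receives Request R7.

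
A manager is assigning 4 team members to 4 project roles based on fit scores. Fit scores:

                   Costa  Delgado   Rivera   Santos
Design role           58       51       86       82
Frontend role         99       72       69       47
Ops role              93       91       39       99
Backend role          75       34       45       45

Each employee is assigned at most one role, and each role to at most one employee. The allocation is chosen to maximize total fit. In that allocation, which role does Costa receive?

Optimal: Costa→Backend role (75 pts), Delgado→Frontend role (72 pts), Rivera→Design role (86 pts), Santos→Ops role (99 pts) — total 75+72+86+99 = 332 pts.
Max-entry greedy (repeatedly take the single best remaining cell) gives 318 pts, worse by 14.
Next-best assignment: Costa→Frontend role, Delgado→Ops role, Rivera→Design role, Santos→Backend role = 321 pts.
Costa's own top role is Frontend role (99 pts), but forcing Costa→Frontend role and reassigning the rest optimally gives only 321 pts — worse by 11.

Costa receives Backend role.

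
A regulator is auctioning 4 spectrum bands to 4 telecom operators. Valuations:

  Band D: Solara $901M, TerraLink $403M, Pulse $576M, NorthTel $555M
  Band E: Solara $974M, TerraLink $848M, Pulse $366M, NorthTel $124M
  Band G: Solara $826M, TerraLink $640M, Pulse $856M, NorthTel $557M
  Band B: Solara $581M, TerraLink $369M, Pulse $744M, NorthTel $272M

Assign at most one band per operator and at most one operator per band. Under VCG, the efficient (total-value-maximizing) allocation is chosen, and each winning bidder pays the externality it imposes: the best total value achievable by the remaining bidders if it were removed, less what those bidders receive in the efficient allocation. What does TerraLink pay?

Efficient allocation: Solara→Band D ($901M), TerraLink→Band E ($848M), Pulse→Band B ($744M), NorthTel→Band G ($557M); total welfare W = $3050M.
TerraLink receives Band E at value $848M, so the others get W − 848 = $2202M.
Without TerraLink: best allocation of the remaining 3 bidders over all 4 bands is Solara→Band E ($974M), Pulse→Band G ($856M), NorthTel→Band D ($555M), total $2385M.
VCG payment = (others' best without TerraLink) − (others' welfare with TerraLink) = 2385 − 2202 = $183M.

TerraLink pays $183M.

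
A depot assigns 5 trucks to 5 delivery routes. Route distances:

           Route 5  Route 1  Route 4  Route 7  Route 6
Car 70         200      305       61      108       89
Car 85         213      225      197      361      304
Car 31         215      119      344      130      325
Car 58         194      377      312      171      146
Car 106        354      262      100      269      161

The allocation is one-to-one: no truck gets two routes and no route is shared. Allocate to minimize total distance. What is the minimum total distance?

Optimal: Car 70→Route 7 (108 km), Car 85→Route 5 (213 km), Car 31→Route 1 (119 km), Car 58→Route 6 (146 km), Car 106→Route 4 (100 km) — total 108+213+119+146+100 = 686 km.
Column-greedy (each route in turn goes to its cheapest remaining truck) gives 947 km, worse by 261.
Next-best assignment: Car 70→Route 6, Car 85→Route 5, Car 31→Route 1, Car 58→Route 7, Car 106→Route 4 = 692 km.

Min total: 686 km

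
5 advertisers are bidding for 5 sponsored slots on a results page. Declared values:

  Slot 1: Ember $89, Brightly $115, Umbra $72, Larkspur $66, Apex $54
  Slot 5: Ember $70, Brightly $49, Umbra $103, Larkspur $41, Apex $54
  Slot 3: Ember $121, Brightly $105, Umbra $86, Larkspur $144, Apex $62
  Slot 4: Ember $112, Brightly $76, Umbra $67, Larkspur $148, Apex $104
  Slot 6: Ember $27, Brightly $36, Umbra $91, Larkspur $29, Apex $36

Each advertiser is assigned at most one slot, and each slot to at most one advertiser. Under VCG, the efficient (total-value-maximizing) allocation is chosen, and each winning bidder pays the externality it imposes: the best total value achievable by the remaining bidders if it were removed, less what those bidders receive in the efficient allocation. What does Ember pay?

Ember pays $58.

Efficient allocation: Ember→Slot 3 ($121), Brightly→Slot 1 ($115), Umbra→Slot 6 ($91), Larkspur→Slot 4 ($148), Apex→Slot 5 ($54); total welfare W = $529.
Ember receives Slot 3 at value $121, so the others get W − 121 = $408.
Without Ember: best allocation of the remaining 4 bidders over all 5 slots is Brightly→Slot 1 ($115), Umbra→Slot 5 ($103), Larkspur→Slot 3 ($144), Apex→Slot 4 ($104), total $466.
VCG payment = (others' best without Ember) − (others' welfare with Ember) = 466 − 408 = $58.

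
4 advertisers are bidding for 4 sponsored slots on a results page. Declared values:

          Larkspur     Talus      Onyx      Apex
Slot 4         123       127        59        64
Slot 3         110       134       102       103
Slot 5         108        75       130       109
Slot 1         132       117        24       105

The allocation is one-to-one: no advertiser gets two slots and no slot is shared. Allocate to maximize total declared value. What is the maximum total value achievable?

Maximum total: $492

This is a one-to-one assignment (maximum-weight bipartite matching).
Optimal: Larkspur→Slot 4 ($123), Talus→Slot 3 ($134), Onyx→Slot 5 ($130), Apex→Slot 1 ($105) — total 123+134+130+105 = $492.
Column-greedy (each slot in turn goes to its best remaining advertiser) gives $472, worse by 20.
Checked against all permutations: $492 is optimal.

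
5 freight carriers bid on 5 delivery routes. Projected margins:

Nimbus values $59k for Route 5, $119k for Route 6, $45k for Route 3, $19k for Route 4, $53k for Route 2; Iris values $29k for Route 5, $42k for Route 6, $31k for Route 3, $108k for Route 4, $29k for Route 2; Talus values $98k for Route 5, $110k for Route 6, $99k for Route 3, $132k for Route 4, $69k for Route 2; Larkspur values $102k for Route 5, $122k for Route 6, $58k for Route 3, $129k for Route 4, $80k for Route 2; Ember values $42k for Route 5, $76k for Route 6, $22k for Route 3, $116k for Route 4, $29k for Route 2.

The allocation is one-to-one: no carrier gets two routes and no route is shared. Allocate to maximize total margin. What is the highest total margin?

This is a one-to-one assignment (maximum-weight bipartite matching).
Optimal: Nimbus→Route 6 ($119k), Iris→Route 2 ($29k), Talus→Route 3 ($99k), Larkspur→Route 5 ($102k), Ember→Route 4 ($116k) — total 119+29+99+102+116 = $465k.
Row-greedy (each carrier in turn takes its best remaining route) gives $457k, worse by 8.
Swapping Talus↔Iris (Talus→Route 2 $69k, Iris→Route 3 $31k) loses 28.

Max total: $465k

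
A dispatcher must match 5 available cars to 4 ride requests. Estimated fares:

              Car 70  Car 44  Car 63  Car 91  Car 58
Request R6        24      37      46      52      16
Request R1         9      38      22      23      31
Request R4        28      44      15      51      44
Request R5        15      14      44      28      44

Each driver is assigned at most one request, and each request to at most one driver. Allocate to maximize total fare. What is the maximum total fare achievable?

Optimal: Car 63→Request R6 ($46), Car 44→Request R1 ($38), Car 91→Request R4 ($51), Car 58→Request R5 ($44) — total 46+38+51+44 = $179.
Column-greedy (each request in turn goes to its best remaining driver) gives $178, worse by 1.
Swapping Car 44↔Car 58 (Car 44→Request R5 $14, Car 58→Request R1 $31) loses 37.
No other one-to-one assignment exceeds $179.

Max total: $179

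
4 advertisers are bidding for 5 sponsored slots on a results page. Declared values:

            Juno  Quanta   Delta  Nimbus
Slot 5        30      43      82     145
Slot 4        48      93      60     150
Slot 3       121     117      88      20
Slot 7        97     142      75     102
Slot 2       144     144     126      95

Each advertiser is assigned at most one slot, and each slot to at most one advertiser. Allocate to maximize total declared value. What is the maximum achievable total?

Treat this as an assignment problem: match each advertiser to one slot.
Optimal: Juno→Slot 3 ($121), Quanta→Slot 7 ($142), Delta→Slot 2 ($126), Nimbus→Slot 4 ($150) — total 121+142+126+150 = $539.
Column-greedy (each slot in turn goes to its best remaining advertiser) gives $434, worse by 105.
Swapping Nimbus↔Juno (Nimbus→Slot 3 $20, Juno→Slot 4 $48) loses 203.

Maximum total: $539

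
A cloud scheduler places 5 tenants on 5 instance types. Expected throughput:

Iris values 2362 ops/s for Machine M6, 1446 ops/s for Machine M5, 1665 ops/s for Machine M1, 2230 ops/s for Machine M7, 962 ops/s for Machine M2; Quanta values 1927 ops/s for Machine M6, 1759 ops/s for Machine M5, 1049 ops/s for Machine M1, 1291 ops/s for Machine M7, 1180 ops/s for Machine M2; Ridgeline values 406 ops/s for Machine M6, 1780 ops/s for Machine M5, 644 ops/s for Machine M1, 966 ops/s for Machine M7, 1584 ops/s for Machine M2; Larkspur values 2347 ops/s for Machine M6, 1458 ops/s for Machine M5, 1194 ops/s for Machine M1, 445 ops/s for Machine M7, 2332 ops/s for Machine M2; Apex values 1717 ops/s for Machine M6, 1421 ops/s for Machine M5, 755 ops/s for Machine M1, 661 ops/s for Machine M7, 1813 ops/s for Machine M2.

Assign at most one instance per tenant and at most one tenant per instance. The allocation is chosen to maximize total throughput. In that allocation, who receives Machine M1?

Quanta receives Machine M1.

Optimal: Iris→Machine M7 (2230 ops/s), Quanta→Machine M1 (1049 ops/s), Ridgeline→Machine M5 (1780 ops/s), Larkspur→Machine M6 (2347 ops/s), Apex→Machine M2 (1813 ops/s) — total 2230+1049+1780+2347+1813 = 9219 ops/s.
Column-greedy (each instance in turn goes to its best remaining tenant) gives 8440 ops/s, worse by 779.
Swapping Iris↔Quanta (Iris→Machine M1 1665 ops/s, Quanta→Machine M7 1291 ops/s) loses 323.
Every other assignment is strictly worse.
Quanta's own top instance is Machine M6 (1927 ops/s), but forcing Quanta→Machine M6 and reassigning the rest optimally gives only 9024 ops/s — worse by 195.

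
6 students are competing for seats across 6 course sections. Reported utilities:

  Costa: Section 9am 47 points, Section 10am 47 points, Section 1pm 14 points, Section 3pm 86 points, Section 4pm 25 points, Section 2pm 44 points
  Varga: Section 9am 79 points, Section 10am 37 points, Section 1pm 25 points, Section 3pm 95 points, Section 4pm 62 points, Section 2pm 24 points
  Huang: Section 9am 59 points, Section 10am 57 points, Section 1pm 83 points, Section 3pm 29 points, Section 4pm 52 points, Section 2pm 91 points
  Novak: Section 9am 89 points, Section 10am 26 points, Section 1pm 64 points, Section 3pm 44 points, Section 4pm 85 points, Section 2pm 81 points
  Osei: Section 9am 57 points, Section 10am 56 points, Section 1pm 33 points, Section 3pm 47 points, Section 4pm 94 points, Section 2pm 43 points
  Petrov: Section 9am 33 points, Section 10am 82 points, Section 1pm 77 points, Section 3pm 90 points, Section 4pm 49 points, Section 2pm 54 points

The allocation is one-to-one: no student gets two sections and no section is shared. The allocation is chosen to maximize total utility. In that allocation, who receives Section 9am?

Varga receives Section 9am.

Treat this as an assignment problem: match each student to one section.
Optimal: Costa→Section 3pm (86 points), Varga→Section 9am (79 points), Huang→Section 1pm (83 points), Novak→Section 2pm (81 points), Osei→Section 4pm (94 points), Petrov→Section 10am (82 points) — total 86+79+83+81+94+82 = 505 points.
Column-greedy (each section in turn goes to its best remaining student) gives 487 points, worse by 18.
Varga's own top section is Section 3pm (95 points), but forcing Varga→Section 3pm and reassigning the rest optimally gives only 493 points — worse by 12.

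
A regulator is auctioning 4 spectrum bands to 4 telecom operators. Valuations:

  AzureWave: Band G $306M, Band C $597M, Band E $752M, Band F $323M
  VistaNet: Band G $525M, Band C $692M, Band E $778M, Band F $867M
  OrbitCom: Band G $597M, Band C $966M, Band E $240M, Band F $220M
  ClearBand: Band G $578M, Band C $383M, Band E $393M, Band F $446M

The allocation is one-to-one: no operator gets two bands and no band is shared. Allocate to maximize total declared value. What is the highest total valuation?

Optimal: AzureWave→Band E ($752M), VistaNet→Band F ($867M), OrbitCom→Band C ($966M), ClearBand→Band G ($578M) — total 752+867+966+578 = $3163M.
Column-greedy (each band in turn goes to its best remaining operator) gives $2487M, worse by 676.
Next-best assignment: AzureWave→Band E, VistaNet→Band G, OrbitCom→Band C, ClearBand→Band F = $2689M.
Every other assignment is strictly worse.

Maximum total: $3163M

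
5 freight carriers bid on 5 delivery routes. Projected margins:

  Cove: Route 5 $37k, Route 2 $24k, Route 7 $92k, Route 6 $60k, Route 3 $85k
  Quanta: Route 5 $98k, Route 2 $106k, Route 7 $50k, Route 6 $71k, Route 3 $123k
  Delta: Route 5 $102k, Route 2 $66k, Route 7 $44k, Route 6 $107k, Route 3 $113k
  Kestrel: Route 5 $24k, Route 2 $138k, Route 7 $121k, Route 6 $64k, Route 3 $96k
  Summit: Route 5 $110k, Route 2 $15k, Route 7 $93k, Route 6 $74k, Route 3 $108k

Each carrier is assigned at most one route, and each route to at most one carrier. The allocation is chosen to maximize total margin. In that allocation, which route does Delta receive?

Delta receives Route 6.

This is the linear assignment problem.
Optimal: Cove→Route 7 ($92k), Quanta→Route 3 ($123k), Delta→Route 6 ($107k), Kestrel→Route 2 ($138k), Summit→Route 5 ($110k) — total 92+123+107+138+110 = $570k.
No other one-to-one assignment exceeds $570k.
Delta's own top route is Route 3 ($113k), but forcing Delta→Route 3 and reassigning the rest optimally gives only $524k — worse by 46.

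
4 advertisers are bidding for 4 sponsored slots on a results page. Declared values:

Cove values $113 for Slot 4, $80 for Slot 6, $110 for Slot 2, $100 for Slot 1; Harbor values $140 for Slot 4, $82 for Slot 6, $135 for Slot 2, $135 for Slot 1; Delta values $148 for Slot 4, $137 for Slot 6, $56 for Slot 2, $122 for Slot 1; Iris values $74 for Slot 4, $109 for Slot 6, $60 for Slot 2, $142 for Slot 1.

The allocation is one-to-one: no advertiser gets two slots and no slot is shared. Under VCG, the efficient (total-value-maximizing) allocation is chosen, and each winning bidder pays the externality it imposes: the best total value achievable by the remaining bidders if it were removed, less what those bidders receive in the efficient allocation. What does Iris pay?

Iris pays $6.

Efficient allocation: Cove→Slot 2 ($110), Harbor→Slot 4 ($140), Delta→Slot 6 ($137), Iris→Slot 1 ($142); total welfare W = $529.
Iris receives Slot 1 at value $142, so the others get W − 142 = $387.
Without Iris: best allocation of the remaining 3 bidders over all 4 slots is Cove→Slot 2 ($110), Harbor→Slot 1 ($135), Delta→Slot 4 ($148), total $393.
VCG payment = (others' best without Iris) − (others' welfare with Iris) = 393 − 387 = $6.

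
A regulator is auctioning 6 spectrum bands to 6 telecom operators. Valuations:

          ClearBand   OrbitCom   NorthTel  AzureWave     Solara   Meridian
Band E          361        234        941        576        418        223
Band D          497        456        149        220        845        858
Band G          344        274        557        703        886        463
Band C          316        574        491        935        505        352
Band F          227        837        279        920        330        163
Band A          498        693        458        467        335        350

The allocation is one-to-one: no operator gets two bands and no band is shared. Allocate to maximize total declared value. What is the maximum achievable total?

Max total: $4955M

This is a one-to-one assignment (maximum-weight bipartite matching).
Optimal: ClearBand→Band A ($498M), OrbitCom→Band F ($837M), NorthTel→Band E ($941M), AzureWave→Band C ($935M), Solara→Band G ($886M), Meridian→Band D ($858M) — total 498+837+941+935+886+858 = $4955M.
Next-best assignment: ClearBand→Band A, OrbitCom→Band C, NorthTel→Band E, AzureWave→Band F, Solara→Band G, Meridian→Band D = $4677M.
Swapping ClearBand↔NorthTel (ClearBand→Band E $361M, NorthTel→Band A $458M) loses 620.
Checked against all permutations: $4955M is optimal.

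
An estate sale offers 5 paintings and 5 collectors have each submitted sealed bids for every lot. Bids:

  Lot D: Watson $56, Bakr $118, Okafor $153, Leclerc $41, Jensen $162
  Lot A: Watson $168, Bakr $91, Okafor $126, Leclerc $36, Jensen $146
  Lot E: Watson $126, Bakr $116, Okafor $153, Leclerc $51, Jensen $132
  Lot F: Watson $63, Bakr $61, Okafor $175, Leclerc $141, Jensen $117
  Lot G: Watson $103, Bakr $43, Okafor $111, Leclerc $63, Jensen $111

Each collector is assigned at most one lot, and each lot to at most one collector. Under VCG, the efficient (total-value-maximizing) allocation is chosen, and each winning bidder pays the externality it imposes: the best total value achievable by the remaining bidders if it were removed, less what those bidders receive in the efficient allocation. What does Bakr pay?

Efficient allocation: Watson→Lot A ($168), Bakr→Lot E ($116), Okafor→Lot G ($111), Leclerc→Lot F ($141), Jensen→Lot D ($162); total welfare W = $698.
Bakr receives Lot E at value $116, so the others get W − 116 = $582.
Without Bakr: best allocation of the remaining 4 bidders over all 5 lots is Watson→Lot A ($168), Okafor→Lot E ($153), Leclerc→Lot F ($141), Jensen→Lot D ($162), total $624.
VCG payment = (others' best without Bakr) − (others' welfare with Bakr) = 624 − 582 = $42.

Bakr pays $42.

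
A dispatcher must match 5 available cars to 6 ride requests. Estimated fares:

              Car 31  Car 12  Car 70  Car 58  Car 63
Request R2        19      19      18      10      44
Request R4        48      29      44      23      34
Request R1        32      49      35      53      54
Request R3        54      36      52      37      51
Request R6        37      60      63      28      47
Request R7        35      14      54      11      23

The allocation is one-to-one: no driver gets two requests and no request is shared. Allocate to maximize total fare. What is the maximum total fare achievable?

Optimal: Car 31→Request R4 ($48), Car 12→Request R6 ($60), Car 70→Request R7 ($54), Car 58→Request R1 ($53), Car 63→Request R3 ($51) — total 48+60+54+53+51 = $266.
Max-entry greedy (repeatedly take the single best remaining cell) gives $211, worse by 55.

Maximum total: $266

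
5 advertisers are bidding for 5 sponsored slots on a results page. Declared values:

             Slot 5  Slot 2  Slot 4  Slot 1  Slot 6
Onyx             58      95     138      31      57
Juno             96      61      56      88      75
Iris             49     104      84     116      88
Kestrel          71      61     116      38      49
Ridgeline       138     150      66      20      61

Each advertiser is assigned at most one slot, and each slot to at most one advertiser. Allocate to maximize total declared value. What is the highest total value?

Optimal: Onyx→Slot 4 ($138), Juno→Slot 6 ($75), Iris→Slot 1 ($116), Kestrel→Slot 5 ($71), Ridgeline→Slot 2 ($150) — total 138+75+116+71+150 = $550.
Max-entry greedy (repeatedly take the single best remaining cell) gives $549, worse by 1.

Maximum total: $550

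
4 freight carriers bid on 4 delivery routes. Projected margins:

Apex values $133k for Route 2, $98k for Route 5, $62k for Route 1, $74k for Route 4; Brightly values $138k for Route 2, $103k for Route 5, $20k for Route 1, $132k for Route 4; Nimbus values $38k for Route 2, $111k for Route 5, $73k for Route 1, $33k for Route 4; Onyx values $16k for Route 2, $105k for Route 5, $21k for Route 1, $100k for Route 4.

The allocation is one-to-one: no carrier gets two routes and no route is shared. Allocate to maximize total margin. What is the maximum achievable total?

Max total: $443k

Optimal: Apex→Route 2 ($133k), Brightly→Route 4 ($132k), Nimbus→Route 1 ($73k), Onyx→Route 5 ($105k) — total 133+132+73+105 = $443k.
Max-entry greedy (repeatedly take the single best remaining cell) gives $411k, worse by 32.
Checked against all permutations: $443k is optimal.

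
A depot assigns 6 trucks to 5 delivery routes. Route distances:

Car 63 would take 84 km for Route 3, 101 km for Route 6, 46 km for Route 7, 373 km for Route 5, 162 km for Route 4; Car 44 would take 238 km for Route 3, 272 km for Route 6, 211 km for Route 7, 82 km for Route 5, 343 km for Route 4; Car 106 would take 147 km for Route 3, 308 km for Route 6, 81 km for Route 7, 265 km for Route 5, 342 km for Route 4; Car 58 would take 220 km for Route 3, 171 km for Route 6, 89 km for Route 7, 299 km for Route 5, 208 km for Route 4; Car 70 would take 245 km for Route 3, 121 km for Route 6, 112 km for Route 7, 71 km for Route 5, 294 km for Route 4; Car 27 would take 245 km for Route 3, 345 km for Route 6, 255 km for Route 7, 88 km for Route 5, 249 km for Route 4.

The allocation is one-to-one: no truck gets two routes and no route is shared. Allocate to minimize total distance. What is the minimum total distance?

Min total: 576 km

Treat this as an assignment problem: match each truck to one route.
Optimal: Car 63→Route 3 (84 km), Car 70→Route 6 (121 km), Car 106→Route 7 (81 km), Car 44→Route 5 (82 km), Car 58→Route 4 (208 km) — total 84+121+81+82+208 = 576 km.
Row-greedy (each truck in turn takes its cheapest remaining route) gives 740 km, worse by 164.
Checked against all permutations: 576 km is optimal.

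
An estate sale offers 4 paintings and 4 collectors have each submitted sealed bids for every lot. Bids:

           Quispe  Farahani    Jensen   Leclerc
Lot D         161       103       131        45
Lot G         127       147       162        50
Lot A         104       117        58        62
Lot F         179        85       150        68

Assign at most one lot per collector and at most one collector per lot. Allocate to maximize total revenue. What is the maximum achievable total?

Treat this as an assignment problem: match each collector to one lot.
Optimal: Quispe→Lot D ($161), Farahani→Lot G ($147), Jensen→Lot F ($150), Leclerc→Lot A ($62) — total 161+147+150+62 = $520.

Maximum total: $520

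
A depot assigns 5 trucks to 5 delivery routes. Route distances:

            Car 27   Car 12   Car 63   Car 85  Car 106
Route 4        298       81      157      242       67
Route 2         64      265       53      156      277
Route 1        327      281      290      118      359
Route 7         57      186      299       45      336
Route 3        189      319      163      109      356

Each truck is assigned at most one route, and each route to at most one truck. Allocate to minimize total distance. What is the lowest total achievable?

Optimal: Car 27→Route 7 (57 km), Car 12→Route 1 (281 km), Car 63→Route 2 (53 km), Car 85→Route 3 (109 km), Car 106→Route 4 (67 km) — total 57+281+53+109+67 = 567 km.
Column-greedy (each route in turn goes to its cheapest remaining truck) gives 614 km, worse by 47.
Next-best assignment: Car 27→Route 2, Car 12→Route 7, Car 63→Route 3, Car 85→Route 1, Car 106→Route 4 = 598 km.
Swapping Car 27↔Car 85 (Car 27→Route 3 189 km, Car 85→Route 7 45 km) adds 68.

Minimum total: 567 km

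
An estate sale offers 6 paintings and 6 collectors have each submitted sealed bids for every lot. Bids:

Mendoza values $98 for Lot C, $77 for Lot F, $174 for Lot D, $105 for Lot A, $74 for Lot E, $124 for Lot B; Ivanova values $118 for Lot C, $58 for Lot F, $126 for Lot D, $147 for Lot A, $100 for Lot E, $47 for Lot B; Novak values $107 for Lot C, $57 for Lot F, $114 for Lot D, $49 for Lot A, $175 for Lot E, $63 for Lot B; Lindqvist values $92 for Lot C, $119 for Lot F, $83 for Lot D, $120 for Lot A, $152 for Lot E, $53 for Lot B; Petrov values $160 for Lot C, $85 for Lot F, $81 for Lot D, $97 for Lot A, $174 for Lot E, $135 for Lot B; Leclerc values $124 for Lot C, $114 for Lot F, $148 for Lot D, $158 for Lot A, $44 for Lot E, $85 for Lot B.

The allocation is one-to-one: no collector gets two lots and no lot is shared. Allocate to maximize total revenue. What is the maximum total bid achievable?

Max total: $879

Treat this as an assignment problem: match each collector to one lot.
Optimal: Mendoza→Lot D ($174), Ivanova→Lot C ($118), Novak→Lot E ($175), Lindqvist→Lot F ($119), Petrov→Lot B ($135), Leclerc→Lot A ($158) — total 174+118+175+119+135+158 = $879.
Max-entry greedy (repeatedly take the single best remaining cell) gives $833, worse by 46.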